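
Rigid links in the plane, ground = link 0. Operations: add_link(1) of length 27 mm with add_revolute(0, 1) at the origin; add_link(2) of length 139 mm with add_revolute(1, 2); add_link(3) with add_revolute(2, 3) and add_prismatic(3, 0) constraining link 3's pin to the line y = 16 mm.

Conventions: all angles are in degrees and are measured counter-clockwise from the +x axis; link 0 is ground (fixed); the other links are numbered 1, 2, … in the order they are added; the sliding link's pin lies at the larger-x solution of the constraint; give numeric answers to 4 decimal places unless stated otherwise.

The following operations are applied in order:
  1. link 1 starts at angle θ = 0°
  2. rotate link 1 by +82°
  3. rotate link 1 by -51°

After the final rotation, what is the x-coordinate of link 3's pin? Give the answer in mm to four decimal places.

geometry: r = 27 mm, L = 139 mm, e = 16 mm; θ starts at 0°
rotate link 1 by +82°: θ ← 0° +82° = 82°
rotate link 1 by -51°: θ ← 82° -51° = 31°
crank pin P = (r cos θ, r sin θ) = (23.143517, 13.906028)
h = r sin θ − e = 13.906028 − 16 = -2.093972
x = r cos θ + √(L² − h²) = 23.143517 + 138.984227 = 162.127744

162.1277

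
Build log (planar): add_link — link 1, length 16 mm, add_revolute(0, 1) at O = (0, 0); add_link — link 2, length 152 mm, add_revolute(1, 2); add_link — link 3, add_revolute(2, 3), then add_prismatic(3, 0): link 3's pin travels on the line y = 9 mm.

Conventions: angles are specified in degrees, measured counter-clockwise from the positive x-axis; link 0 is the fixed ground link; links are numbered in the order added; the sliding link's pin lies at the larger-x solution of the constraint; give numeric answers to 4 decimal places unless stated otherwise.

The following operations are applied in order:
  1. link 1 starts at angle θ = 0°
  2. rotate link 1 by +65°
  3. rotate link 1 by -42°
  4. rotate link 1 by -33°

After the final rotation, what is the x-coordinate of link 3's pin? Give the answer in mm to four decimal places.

geometry: r = 16 mm, L = 152 mm, e = 9 mm; θ starts at 0°
rotate link 1 by +65°: θ ← 0° +65° = 65°
rotate link 1 by -42°: θ ← 65° -42° = 23°
rotate link 1 by -33°: θ ← 23° -33° = -10°
crank pin P = (r cos θ, r sin θ) = (15.756924, -2.778371)
h = r sin θ − e = -2.778371 − 9 = -11.778371
x = r cos θ + √(L² − h²) = 15.756924 + 151.542964 = 167.299888

167.2999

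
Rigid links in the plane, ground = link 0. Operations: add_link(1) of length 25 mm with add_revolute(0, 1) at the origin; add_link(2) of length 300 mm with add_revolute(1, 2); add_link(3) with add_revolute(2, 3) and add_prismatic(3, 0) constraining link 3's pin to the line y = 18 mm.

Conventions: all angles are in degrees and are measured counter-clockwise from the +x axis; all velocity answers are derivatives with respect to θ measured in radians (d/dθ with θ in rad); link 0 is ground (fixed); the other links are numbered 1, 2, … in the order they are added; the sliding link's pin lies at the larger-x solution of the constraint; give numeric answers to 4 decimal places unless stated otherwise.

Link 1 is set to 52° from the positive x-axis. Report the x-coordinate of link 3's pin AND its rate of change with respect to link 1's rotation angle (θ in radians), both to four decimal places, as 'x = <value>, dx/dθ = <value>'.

geometry: r = 25 mm, L = 300 mm, e = 18 mm
crank pin P = (r cos θ, r sin θ) = (15.391537, 19.700269)
h = r sin θ − e = 19.700269 − 18 = 1.700269
x = r cos θ + √(L² − h²) = 15.391537 + 299.995182 = 315.386719
dx/dθ = −r sin θ − h·r cos θ/√(L² − h²) (θ in radians; h = 1.700269) = -19.787503

x = 315.3867, dx/dθ = -19.7875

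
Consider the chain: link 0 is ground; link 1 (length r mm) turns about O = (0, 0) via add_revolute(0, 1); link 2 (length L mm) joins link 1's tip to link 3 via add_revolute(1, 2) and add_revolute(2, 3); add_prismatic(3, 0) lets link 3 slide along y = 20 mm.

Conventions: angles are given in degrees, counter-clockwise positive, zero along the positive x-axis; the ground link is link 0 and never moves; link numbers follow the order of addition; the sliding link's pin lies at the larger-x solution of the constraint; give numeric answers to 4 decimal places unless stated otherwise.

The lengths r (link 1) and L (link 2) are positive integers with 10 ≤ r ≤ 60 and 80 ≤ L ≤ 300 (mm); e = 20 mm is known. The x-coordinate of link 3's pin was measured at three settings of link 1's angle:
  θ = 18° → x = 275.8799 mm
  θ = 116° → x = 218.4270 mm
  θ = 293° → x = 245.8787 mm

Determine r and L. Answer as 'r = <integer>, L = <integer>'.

constraint per measurement: (x − r cos θ)² + (r sin θ − e)² = L²
subtracting the θ₁ and θ₂ equations cancels the r² and L² terms:
r = (x₁² − x₂²) / (2[(x₁cos θ₁ + e sin θ₁) − (x₂cos θ₂ + e sin θ₂)]) = 41.0000 → r = 41
L² = (x₁ − r cos θ₁)² + (r sin θ₁ − e)² = 56168.9865 → L = 237.0000 → L = 237
check at θ₃=293°: x = 245.8787 (printed 245.8787) ✓

r = 41, L = 237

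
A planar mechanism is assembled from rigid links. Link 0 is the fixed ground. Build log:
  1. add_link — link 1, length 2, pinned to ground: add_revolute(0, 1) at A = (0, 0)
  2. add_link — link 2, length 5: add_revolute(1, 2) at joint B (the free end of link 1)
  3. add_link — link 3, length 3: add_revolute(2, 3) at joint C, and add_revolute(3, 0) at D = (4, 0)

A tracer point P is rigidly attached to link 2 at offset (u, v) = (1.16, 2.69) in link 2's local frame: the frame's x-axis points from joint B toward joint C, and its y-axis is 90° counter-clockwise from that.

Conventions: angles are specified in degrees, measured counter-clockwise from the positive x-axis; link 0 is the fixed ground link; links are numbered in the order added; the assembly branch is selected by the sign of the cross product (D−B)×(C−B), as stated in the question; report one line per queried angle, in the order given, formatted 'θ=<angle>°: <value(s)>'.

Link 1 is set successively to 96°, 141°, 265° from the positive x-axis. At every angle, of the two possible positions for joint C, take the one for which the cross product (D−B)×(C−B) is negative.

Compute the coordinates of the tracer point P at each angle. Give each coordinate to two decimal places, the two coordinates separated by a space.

A=(0,0), D=(4.00,0)
θ=96°: B = A + 2.00·(cos96°, sin96°) = (-0.2091, 1.9890)
θ=96°: |BD| = 4.6554
θ=96°: circle(B,5.00) ∩ circle(D,3.00): a=4.0461, h=2.9375
θ=96°:   candidates: C₊=(4.7042,2.9162) cross=13.675; C₋=(2.1941,-2.3956) cross=-13.675
θ=96°:   branch - wants cross < 0 → take C=(2.1941,-2.3956) (cross=-13.675)
θ=96°: ex = (C−B)/|BC| = (0.4806,-0.8769); ey = (0.8769,0.4806)
θ=96°: P = B + 1.16·ex + 2.69·ey = (2.7074,2.2647)
θ=141°: B = A + 2.00·(cos141°, sin141°) = (-1.5543, 1.2586)
θ=141°: |BD| = 5.6951
θ=141°: circle(B,5.00) ∩ circle(D,3.00): a=4.2523, h=2.6302
θ=141°:   candidates: C₊=(3.1741,2.8841) cross=14.980; C₋=(2.0115,-2.2463) cross=-14.980
θ=141°:   branch - wants cross < 0 → take C=(2.0115,-2.2463) (cross=-14.980)
θ=141°: ex = (C−B)/|BC| = (0.7132,-0.7010); ey = (0.7010,0.7132)
θ=141°: P = B + 1.16·ex + 2.69·ey = (1.1587,2.3639)
θ=265°: B = A + 2.00·(cos265°, sin265°) = (-0.1743, -1.9924)
θ=265°: |BD| = 4.6254
θ=265°: circle(B,5.00) ∩ circle(D,3.00): a=4.0423, h=2.9428
θ=265°:   candidates: C₊=(2.2061,2.4046) cross=13.612; C₋=(4.7413,-2.9070) cross=-13.612
θ=265°:   branch - wants cross < 0 → take C=(4.7413,-2.9070) (cross=-13.612)
θ=265°: ex = (C−B)/|BC| = (0.9831,-0.1829); ey = (0.1829,0.9831)
θ=265°: P = B + 1.16·ex + 2.69·ey = (1.4582,0.4400)

θ=96°: 2.71 2.26
θ=141°: 1.16 2.36
θ=265°: 1.46 0.44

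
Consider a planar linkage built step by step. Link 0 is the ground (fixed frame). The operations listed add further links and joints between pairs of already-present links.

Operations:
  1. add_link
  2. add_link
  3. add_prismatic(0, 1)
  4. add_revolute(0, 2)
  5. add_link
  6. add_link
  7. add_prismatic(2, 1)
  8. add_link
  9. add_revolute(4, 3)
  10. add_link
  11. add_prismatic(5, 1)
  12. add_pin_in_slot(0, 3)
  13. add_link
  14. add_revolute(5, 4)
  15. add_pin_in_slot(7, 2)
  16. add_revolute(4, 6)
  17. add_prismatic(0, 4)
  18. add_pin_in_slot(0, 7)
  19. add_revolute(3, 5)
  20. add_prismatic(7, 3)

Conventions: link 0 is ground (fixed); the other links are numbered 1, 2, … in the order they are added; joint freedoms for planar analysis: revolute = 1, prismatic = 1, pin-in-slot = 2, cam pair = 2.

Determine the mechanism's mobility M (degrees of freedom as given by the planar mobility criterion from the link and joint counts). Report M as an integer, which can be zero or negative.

ground; <1,0,0>
#1 <2,0,0>
#2 <3,0,0>
P:0↔1 J1 <3,1,0>
R:0↔2 J1 <3,2,0>
#3 <4,2,0>
#4 <5,2,0>
P:2↔1 J1 <5,3,0>
#5 <6,3,0>
R:4↔3 J1 <6,4,0>
#6 <7,4,0>
P:5↔1 J1 <7,5,0>
PS:0↔3 J2 <7,5,1>
#7 <8,5,1>
R:5↔4 J1 <8,6,1>
PS:7↔2 J2 <8,6,2>
R:4↔6 J1 <8,7,2>
P:0↔4 J1 <8,8,2>
PS:0↔7 J2 <8,8,3>
R:3↔5 J1 <8,9,3>
P:7↔3 J1 <8,10,3>
3×7 − 2×10 − 1×3 = -2

M = -2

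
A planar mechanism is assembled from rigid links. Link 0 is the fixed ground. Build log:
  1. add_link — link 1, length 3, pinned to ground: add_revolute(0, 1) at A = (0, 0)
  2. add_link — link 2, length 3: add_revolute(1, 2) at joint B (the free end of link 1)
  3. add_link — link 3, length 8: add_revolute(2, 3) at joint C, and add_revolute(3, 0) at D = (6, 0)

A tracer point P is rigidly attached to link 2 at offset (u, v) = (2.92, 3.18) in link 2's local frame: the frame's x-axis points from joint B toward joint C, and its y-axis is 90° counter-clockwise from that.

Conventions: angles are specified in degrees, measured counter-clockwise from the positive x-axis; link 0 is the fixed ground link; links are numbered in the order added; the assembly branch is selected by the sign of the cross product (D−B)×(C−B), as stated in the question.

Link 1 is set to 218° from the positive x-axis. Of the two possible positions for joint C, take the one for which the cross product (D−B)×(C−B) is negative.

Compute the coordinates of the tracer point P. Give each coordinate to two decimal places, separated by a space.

A=(0,0), D=(6.00,0)
B = A + 3.00·(cos218°, sin218°) = (-2.3640, -1.8470)
|BD| = 8.5655
circle(B,3.00) ∩ circle(D,8.00): a=1.0722, h=2.8018
  candidates: C₊=(-1.9212,1.1202) cross=23.999; C₋=(-0.7129,-4.3517) cross=-23.999
  branch - wants cross < 0 → take C=(-0.7129,-4.3517) (cross=-23.999)
ex = (C−B)/|BC| = (0.5504,-0.8349); ey = (0.8349,0.5504)
P = B + 2.92·ex + 3.18·ey = (1.8981,-2.5347)

1.90 -2.53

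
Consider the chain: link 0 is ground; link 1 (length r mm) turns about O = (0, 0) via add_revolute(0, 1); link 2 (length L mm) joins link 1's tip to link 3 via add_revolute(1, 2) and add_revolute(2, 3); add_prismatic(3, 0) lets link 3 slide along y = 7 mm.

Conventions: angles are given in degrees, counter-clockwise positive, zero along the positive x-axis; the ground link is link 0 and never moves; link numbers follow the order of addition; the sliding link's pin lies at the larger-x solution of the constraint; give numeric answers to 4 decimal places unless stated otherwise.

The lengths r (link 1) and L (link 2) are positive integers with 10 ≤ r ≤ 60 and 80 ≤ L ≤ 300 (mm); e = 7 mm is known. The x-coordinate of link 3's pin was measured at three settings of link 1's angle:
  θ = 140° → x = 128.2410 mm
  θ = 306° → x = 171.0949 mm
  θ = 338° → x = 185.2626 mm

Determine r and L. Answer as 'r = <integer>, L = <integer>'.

constraint per measurement: (x − r cos θ)² + (r sin θ − e)² = L²
subtracting the θ₁ and θ₂ equations cancels the r² and L² terms:
r = (x₁² − x₂²) / (2[(x₁cos θ₁ + e sin θ₁) − (x₂cos θ₂ + e sin θ₂)]) = 34.0000 → r = 34
L² = (x₁ − r cos θ₁)² + (r sin θ₁ − e)² = 24024.9919 → L = 155.0000 → L = 155
check at θ₃=338°: x = 185.2626 (printed 185.2626) ✓

r = 34, L = 155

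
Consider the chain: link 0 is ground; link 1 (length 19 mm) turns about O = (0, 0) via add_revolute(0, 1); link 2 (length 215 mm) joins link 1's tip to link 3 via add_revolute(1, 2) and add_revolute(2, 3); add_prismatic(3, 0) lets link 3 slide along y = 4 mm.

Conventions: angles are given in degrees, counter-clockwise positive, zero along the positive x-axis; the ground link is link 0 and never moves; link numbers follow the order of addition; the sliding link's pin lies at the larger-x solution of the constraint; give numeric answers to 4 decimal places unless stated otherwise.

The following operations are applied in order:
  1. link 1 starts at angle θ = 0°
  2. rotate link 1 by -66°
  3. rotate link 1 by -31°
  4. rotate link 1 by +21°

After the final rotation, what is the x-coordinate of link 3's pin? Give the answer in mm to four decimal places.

geometry: r = 19 mm, L = 215 mm, e = 4 mm; θ starts at 0°
rotate link 1 by -66°: θ ← 0° -66° = -66°
rotate link 1 by -31°: θ ← -66° -31° = -97°
rotate link 1 by +21°: θ ← -97° +21° = -76°
crank pin P = (r cos θ, r sin θ) = (4.596516, -18.435619)
h = r sin θ − e = -18.435619 − 4 = -22.435619
x = r cos θ + √(L² − h²) = 4.596516 + 213.826198 = 218.422714

218.4227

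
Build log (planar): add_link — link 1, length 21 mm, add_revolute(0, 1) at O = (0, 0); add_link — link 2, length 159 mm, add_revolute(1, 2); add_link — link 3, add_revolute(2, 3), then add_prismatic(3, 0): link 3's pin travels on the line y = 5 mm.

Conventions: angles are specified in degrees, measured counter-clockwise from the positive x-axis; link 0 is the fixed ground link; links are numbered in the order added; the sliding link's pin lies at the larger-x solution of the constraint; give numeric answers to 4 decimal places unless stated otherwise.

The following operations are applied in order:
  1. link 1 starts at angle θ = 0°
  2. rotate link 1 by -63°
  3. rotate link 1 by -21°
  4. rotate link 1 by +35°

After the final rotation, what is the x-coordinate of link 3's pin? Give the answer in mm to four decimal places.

geometry: r = 21 mm, L = 159 mm, e = 5 mm; θ starts at 0°
rotate link 1 by -63°: θ ← 0° -63° = -63°
rotate link 1 by -21°: θ ← -63° -21° = -84°
rotate link 1 by +35°: θ ← -84° +35° = -49°
crank pin P = (r cos θ, r sin θ) = (13.777240, -15.848901)
h = r sin θ − e = -15.848901 − 5 = -20.848901
x = r cos θ + √(L² − h²) = 13.777240 + 157.627166 = 171.404405

171.4044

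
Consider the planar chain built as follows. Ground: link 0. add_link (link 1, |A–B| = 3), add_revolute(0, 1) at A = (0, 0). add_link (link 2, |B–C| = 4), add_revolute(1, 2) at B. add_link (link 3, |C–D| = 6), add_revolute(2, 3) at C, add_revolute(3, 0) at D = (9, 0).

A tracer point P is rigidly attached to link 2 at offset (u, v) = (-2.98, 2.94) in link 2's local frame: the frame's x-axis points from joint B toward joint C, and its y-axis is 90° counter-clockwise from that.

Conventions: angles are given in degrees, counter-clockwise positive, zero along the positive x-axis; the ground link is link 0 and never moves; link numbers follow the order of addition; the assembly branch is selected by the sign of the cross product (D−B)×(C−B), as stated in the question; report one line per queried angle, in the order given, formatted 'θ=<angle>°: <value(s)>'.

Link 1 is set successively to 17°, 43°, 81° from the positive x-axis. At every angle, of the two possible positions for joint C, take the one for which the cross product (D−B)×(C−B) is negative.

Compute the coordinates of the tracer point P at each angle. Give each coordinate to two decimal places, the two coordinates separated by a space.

A=(0,0), D=(9.00,0)
θ=17°: B = A + 3.00·(cos17°, sin17°) = (2.8689, 0.8771)
θ=17°: |BD| = 6.1935
θ=17°: circle(B,4.00) ∩ circle(D,6.00): a=1.4822, h=3.7153
θ=17°:   candidates: C₊=(4.8623,4.3450) cross=23.011; C₋=(3.8100,-3.0106) cross=-23.011
θ=17°:   branch - wants cross < 0 → take C=(3.8100,-3.0106) (cross=-23.011)
θ=17°: ex = (C−B)/|BC| = (0.2353,-0.9719); ey = (0.9719,0.2353)
θ=17°: P = B + -2.98·ex + 2.94·ey = (5.0253,4.4652)
θ=43°: B = A + 3.00·(cos43°, sin43°) = (2.1941, 2.0460)
θ=43°: |BD| = 7.1068
θ=43°: circle(B,4.00) ∩ circle(D,6.00): a=2.1463, h=3.3754
θ=43°:   candidates: C₊=(5.2213,4.6606) cross=23.988; C₋=(3.2778,-1.8044) cross=-23.988
θ=43°:   branch - wants cross < 0 → take C=(3.2778,-1.8044) (cross=-23.988)
θ=43°: ex = (C−B)/|BC| = (0.2709,-0.9626); ey = (0.9626,0.2709)
θ=43°: P = B + -2.98·ex + 2.94·ey = (4.2168,5.7111)
θ=81°: B = A + 3.00·(cos81°, sin81°) = (0.4693, 2.9631)
θ=81°: |BD| = 9.0306
θ=81°: circle(B,4.00) ∩ circle(D,6.00): a=3.4080, h=2.0942
θ=81°:   candidates: C₊=(4.3757,3.8231) cross=18.912; C₋=(3.0015,-0.1334) cross=-18.912
θ=81°:   branch - wants cross < 0 → take C=(3.0015,-0.1334) (cross=-18.912)
θ=81°: ex = (C−B)/|BC| = (0.6330,-0.7741); ey = (0.7741,0.6330)
θ=81°: P = B + -2.98·ex + 2.94·ey = (0.8587,7.1311)

θ=17°: 5.03 4.47
θ=43°: 4.22 5.71
θ=81°: 0.86 7.13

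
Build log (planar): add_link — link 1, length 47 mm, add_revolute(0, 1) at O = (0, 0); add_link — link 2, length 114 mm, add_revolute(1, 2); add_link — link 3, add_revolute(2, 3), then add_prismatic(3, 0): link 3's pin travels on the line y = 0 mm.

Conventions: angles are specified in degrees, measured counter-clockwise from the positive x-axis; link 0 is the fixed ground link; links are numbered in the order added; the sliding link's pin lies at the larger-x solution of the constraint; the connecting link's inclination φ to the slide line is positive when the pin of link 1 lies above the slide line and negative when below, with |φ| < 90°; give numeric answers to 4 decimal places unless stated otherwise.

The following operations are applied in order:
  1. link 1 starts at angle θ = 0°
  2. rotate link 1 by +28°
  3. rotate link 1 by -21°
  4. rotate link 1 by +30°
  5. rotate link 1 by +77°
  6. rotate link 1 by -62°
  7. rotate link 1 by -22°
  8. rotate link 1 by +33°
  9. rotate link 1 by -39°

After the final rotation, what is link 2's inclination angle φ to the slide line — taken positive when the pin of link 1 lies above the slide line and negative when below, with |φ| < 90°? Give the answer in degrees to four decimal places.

geometry: r = 47 mm, L = 114 mm, e = 0 mm; θ starts at 0°
rotate link 1 by +28°: θ ← 0° +28° = 28°
rotate link 1 by -21°: θ ← 28° -21° = 7°
rotate link 1 by +30°: θ ← 7° +30° = 37°
rotate link 1 by +77°: θ ← 37° +77° = 114°
rotate link 1 by -62°: θ ← 114° -62° = 52°
rotate link 1 by -22°: θ ← 52° -22° = 30°
rotate link 1 by +33°: θ ← 30° +33° = 63°
rotate link 1 by -39°: θ ← 63° -39° = 24°
h = r sin θ − e = 19.116622 − 0 = 19.116622
sin φ = h / L = 19.116622 / 114 = 0.16768967
φ = arcsin(0.16768967) = 9.653519°

9.6535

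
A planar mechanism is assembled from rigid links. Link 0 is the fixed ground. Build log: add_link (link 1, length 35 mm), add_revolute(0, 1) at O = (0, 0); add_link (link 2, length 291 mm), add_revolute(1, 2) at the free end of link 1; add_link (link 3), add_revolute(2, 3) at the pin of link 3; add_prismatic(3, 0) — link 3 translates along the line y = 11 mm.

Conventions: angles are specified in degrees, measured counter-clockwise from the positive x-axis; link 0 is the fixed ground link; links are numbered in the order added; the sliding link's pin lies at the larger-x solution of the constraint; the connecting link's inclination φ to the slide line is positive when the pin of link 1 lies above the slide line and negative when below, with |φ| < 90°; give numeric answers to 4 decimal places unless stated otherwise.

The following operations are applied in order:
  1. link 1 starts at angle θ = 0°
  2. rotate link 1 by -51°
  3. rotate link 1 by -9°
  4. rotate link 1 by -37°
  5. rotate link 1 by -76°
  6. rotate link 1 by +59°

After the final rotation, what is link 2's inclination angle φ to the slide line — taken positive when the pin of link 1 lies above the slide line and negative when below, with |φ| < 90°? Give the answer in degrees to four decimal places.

geometry: r = 35 mm, L = 291 mm, e = 11 mm; θ starts at 0°
rotate link 1 by -51°: θ ← 0° -51° = -51°
rotate link 1 by -9°: θ ← -51° -9° = -60°
rotate link 1 by -37°: θ ← -60° -37° = -97°
rotate link 1 by -76°: θ ← -97° -76° = -173°
rotate link 1 by +59°: θ ← -173° +59° = -114°
h = r sin θ − e = -31.974091 − 11 = -42.974091
sin φ = h / L = -42.974091 / 291 = -0.14767729
φ = arcsin(-0.14767729) = -8.492346°

-8.4923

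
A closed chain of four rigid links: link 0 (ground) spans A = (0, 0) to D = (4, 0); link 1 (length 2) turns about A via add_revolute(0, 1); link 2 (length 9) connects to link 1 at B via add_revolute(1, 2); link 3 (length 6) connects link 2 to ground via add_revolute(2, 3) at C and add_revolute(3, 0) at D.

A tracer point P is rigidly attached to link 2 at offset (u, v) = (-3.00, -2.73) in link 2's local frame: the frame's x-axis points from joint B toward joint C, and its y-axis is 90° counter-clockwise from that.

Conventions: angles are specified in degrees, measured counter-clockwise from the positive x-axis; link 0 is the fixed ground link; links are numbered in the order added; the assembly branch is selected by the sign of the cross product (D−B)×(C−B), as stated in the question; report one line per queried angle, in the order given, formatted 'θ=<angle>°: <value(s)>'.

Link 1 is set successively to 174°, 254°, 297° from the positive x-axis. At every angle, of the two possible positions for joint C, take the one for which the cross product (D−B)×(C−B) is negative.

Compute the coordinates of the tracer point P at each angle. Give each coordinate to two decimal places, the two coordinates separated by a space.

A=(0,0), D=(4.00,0)
θ=174°: B = A + 2.00·(cos174°, sin174°) = (-1.9890, 0.2091)
θ=174°: |BD| = 5.9927
θ=174°: circle(B,9.00) ∩ circle(D,6.00): a=6.7509, h=5.9519
θ=174°:   candidates: C₊=(4.9654,5.9218) cross=35.668; C₋=(4.5501,-5.9747) cross=-35.668
θ=174°:   branch - wants cross < 0 → take C=(4.5501,-5.9747) (cross=-35.668)
θ=174°: ex = (C−B)/|BC| = (0.7266,-0.6871); ey = (0.6871,0.7266)
θ=174°: P = B + -3.00·ex + -2.73·ey = (-6.0445,0.2868)
θ=254°: B = A + 2.00·(cos254°, sin254°) = (-0.5513, -1.9225)
θ=254°: |BD| = 4.9407
θ=254°: circle(B,9.00) ∩ circle(D,6.00): a=7.0244, h=5.6266
θ=254°:   candidates: C₊=(3.7301,5.9939) cross=27.799; C₋=(8.1089,-4.3723) cross=-27.799
θ=254°:   branch - wants cross < 0 → take C=(8.1089,-4.3723) (cross=-27.799)
θ=254°: ex = (C−B)/|BC| = (0.9622,-0.2722); ey = (0.2722,0.9622)
θ=254°: P = B + -3.00·ex + -2.73·ey = (-4.1811,-3.7329)
θ=297°: B = A + 2.00·(cos297°, sin297°) = (0.9080, -1.7820)
θ=297°: |BD| = 3.5688
θ=297°: circle(B,9.00) ∩ circle(D,6.00): a=8.0891, h=3.9455
θ=297°:   candidates: C₊=(5.9463,5.6756) cross=14.081; C₋=(9.8865,-1.1613) cross=-14.081
θ=297°:   branch - wants cross < 0 → take C=(9.8865,-1.1613) (cross=-14.081)
θ=297°: ex = (C−B)/|BC| = (0.9976,0.0690); ey = (-0.0690,0.9976)
θ=297°: P = B + -3.00·ex + -2.73·ey = (-1.8966,-4.7124)

θ=174°: -6.04 0.29
θ=254°: -4.18 -3.73
θ=297°: -1.90 -4.71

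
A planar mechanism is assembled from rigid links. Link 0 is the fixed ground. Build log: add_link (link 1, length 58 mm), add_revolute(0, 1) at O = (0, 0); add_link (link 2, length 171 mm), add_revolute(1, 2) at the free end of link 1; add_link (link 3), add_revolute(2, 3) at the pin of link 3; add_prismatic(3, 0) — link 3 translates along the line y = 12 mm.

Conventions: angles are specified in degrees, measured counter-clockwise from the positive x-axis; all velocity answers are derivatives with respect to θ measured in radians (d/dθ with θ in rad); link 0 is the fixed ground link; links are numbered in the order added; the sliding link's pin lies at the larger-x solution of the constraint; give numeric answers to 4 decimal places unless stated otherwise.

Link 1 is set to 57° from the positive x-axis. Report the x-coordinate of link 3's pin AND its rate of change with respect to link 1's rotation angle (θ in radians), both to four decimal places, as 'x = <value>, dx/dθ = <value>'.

geometry: r = 58 mm, L = 171 mm, e = 12 mm
crank pin P = (r cos θ, r sin θ) = (31.589064, 48.642893)
h = r sin θ − e = 48.642893 − 12 = 36.642893
x = r cos θ + √(L² − h²) = 31.589064 + 167.027837 = 198.616901
dx/dθ = −r sin θ − h·r cos θ/√(L² − h²) (θ in radians; h = 36.642893) = -55.572963

x = 198.6169, dx/dθ = -55.5730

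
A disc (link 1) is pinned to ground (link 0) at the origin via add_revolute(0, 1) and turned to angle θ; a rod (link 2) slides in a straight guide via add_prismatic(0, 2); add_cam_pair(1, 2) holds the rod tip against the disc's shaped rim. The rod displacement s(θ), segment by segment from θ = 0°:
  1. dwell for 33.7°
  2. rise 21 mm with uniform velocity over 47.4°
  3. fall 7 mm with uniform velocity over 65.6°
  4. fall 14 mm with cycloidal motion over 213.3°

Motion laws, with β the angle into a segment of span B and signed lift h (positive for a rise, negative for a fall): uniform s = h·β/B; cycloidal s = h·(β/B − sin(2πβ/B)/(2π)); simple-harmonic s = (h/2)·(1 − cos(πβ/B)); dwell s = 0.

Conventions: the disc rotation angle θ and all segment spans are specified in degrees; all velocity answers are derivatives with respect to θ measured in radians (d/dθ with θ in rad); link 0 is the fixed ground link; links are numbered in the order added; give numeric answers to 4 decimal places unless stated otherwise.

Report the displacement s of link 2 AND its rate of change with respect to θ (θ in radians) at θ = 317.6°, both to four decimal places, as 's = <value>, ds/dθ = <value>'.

segment 1 (0° to 33.7°, dwell): s unchanged at 0.0000
segment 2 (33.7° to 81.1°, uniform, h = 21) is passed completely: s = 0.0000 + (21) = 21.0000
segment 3 (81.1° to 146.7°, uniform, h = -7) is passed completely: s = 21.0000 + (-7) = 14.0000
θ = 317.6° falls in segment 4 (146.7° to 360°, cycloidal, h = -14): β = 317.6 − 146.7 = 170.9°, B = 213.3°; Δs = -14·(0.8012 − sin(2π·0.8012)/(2π)) = -13.3308; s = 14.0000 − 13.3308 = 0.6692
velocity in seg [146.7°–360°] (cycloidal), θ in radians: β = 170.9° = 2.9828 rad, B = 213.3° = 3.7228 rad; ds/dθ = (h/B)(1 − cos(2πβ/B)) = ((-14)/3.7228)(1 − cos(2π·0.8012)) = -2.571169 mm/rad

s = 0.6692, ds/dθ = -2.5712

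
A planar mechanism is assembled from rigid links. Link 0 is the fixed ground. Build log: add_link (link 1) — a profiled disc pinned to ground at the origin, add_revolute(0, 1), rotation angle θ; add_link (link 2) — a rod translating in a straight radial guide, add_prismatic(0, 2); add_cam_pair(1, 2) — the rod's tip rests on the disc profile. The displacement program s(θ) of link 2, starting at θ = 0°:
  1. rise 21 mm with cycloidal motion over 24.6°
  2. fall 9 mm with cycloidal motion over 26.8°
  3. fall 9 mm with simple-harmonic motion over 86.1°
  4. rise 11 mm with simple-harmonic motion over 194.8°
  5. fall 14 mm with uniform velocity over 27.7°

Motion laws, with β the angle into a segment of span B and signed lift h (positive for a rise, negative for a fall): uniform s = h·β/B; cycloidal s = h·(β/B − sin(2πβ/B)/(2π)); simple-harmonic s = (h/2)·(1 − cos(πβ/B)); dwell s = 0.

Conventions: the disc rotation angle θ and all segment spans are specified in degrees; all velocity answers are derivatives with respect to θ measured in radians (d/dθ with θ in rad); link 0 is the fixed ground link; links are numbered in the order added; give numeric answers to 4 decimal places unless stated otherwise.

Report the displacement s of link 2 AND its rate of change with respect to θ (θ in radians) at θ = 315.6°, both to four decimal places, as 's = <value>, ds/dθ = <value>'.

seg 1 [0°–24.6°] cycloidal, h=21: full span → s += 21 → s = 21.0000
seg 2 [24.6°–51.4°] cycloidal, h=-9: full span → s += -9 → s = 12.0000
seg 3 [51.4°–137.5°] simple-harmonic, h=-9: full span → s += -9 → s = 3.0000
seg 4 [137.5°–332.3°] simple-harmonic, h=11: θ=315.6° here. β=178.1, B=194.8. 11/2·(1 − cos(π·0.9143)) = 10.8017 → s = 13.8017
velocity in seg [137.5°–332.3°] (simple-harmonic), θ in radians: β = 178.1° = 3.1084 rad, B = 194.8° = 3.3999 rad; ds/dθ = (πh/(2B)) sin(πβ/B) = (π·11/(2·3.3999)) sin(π·0.9143) = 1.352261 mm/rad

s = 13.8017, ds/dθ = 1.3523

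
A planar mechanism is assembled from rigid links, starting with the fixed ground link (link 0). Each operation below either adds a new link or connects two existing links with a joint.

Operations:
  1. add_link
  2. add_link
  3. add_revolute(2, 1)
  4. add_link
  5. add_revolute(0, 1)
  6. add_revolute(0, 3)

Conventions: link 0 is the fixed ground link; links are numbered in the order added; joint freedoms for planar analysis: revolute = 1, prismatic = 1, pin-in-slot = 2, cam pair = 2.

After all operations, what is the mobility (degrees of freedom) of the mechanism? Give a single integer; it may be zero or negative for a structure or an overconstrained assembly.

(L,J1,J2)=(1,0,0); link0 fixed
link1: (2,0,0)
link2: (3,0,0)
R 2-1 [J1]: (3,1,0)
link3: (4,1,0)
R 0-1 [J1]: (4,2,0)
R 0-3 [J1]: (4,3,0)
Grübler: 3·3 − 2·3 − 0 = 3

M = 3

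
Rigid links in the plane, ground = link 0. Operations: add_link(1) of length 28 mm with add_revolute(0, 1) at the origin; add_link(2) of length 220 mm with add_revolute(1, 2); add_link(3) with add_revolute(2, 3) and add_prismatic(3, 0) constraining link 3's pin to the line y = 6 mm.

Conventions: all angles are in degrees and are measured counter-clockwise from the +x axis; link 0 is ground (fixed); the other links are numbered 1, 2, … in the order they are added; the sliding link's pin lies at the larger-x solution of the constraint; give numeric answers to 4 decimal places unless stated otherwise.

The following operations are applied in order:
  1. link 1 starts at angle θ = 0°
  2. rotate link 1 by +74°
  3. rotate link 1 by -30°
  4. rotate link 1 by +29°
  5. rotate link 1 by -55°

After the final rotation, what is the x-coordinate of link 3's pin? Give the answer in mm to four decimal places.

geometry: r = 28 mm, L = 220 mm, e = 6 mm; θ starts at 0°
rotate link 1 by +74°: θ ← 0° +74° = 74°
rotate link 1 by -30°: θ ← 74° -30° = 44°
rotate link 1 by +29°: θ ← 44° +29° = 73°
rotate link 1 by -55°: θ ← 73° -55° = 18°
crank pin P = (r cos θ, r sin θ) = (26.629582, 8.652476)
h = r sin θ − e = 8.652476 − 6 = 2.652476
x = r cos θ + √(L² − h²) = 26.629582 + 219.984009 = 246.613592

246.6136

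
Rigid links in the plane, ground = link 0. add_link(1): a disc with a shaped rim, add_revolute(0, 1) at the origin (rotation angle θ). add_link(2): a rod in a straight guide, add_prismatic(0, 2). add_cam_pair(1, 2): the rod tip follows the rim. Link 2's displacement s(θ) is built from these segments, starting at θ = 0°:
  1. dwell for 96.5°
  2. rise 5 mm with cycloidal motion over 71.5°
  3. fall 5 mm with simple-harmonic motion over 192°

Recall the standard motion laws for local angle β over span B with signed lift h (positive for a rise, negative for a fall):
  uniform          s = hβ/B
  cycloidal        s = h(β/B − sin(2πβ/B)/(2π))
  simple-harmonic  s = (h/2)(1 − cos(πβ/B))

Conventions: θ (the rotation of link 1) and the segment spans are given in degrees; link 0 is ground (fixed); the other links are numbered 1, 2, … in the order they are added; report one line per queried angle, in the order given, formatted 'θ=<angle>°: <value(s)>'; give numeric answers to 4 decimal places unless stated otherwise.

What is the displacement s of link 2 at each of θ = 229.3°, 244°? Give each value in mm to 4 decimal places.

segment 1 (0° to 96.5°, dwell): s unchanged at 0.0000
segment 2 (96.5° to 168°, cycloidal, h = 5) is passed completely: s = 0.0000 + (5) = 5.0000
θ = 229.3° falls in segment 3 (168° to 360°, simple-harmonic, h = -5): β = 229.3 − 168 = 61.3°, B = 192°; Δs = -5/2·(1 − cos(π·0.3193)) = -1.1556; s = 5.0000 − 1.1556 = 3.8444
θ = 244° falls in segment 3 (168° to 360°, simple-harmonic, h = -5): β = 244 − 168 = 76°, B = 192°; Δs = -5/2·(1 − cos(π·0.3958)) = -1.6964; s = 5.0000 − 1.6964 = 3.3036

θ=229.3°: 3.8444
θ=244°: 3.3036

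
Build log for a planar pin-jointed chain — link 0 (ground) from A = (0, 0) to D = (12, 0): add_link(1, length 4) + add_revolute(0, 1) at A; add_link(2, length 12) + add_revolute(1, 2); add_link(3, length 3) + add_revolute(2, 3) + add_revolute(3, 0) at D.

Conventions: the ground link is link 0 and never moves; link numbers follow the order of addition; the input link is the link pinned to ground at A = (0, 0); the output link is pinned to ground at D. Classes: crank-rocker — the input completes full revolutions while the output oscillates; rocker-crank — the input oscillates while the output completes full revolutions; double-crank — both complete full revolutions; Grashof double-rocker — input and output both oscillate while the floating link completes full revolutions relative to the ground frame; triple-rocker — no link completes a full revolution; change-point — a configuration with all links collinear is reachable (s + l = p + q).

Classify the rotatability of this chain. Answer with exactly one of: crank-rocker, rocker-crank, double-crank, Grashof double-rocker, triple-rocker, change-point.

lengths: ground=12, input=4, coupler=12, output=3
sorted: s=3 (shortest), l=12 (longest), p+q=16
s + l = 15 vs p + q = 16
s + l < p + q (Grashof) with shortest = output link → rocker-crank

rocker-crank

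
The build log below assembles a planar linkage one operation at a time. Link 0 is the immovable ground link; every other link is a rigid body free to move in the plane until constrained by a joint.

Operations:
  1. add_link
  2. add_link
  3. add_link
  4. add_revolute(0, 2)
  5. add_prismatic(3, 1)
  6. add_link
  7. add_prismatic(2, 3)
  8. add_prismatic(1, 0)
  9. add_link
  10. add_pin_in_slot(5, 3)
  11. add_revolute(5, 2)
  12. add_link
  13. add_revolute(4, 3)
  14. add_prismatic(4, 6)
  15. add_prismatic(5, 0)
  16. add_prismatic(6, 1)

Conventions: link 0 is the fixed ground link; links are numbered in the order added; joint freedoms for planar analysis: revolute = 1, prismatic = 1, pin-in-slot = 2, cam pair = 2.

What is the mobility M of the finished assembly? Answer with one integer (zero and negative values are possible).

link 0 = ground. State L|J1|J2 = 1|0|0
+link1  2|0|0
+link2  3|0|0
+link3  4|0|0
R(0,2) f=1→J1  4|1|0
P(3,1) f=1→J1  4|2|0
+link4  5|2|0
P(2,3) f=1→J1  5|3|0
P(1,0) f=1→J1  5|4|0
+link5  6|4|0
PS(5,3) f=2→J2  6|4|1
R(5,2) f=1→J1  6|5|1
+link6  7|5|1
R(4,3) f=1→J1  7|6|1
P(4,6) f=1→J1  7|7|1
P(5,0) f=1→J1  7|8|1
P(6,1) f=1→J1  7|9|1
M = 3(7−1)−2·9−1 = 18−18−1 = -1

M = -1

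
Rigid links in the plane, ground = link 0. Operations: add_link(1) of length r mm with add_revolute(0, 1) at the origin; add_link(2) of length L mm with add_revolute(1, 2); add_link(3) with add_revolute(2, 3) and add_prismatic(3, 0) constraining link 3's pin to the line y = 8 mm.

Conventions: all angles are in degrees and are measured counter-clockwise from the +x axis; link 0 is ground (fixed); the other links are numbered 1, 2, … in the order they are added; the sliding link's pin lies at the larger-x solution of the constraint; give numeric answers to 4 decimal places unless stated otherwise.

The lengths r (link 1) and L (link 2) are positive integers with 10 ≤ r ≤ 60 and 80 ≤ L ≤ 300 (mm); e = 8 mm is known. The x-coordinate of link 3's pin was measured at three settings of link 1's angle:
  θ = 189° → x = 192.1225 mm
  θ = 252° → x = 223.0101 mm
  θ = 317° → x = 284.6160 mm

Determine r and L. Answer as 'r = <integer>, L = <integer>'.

constraint per measurement: (x − r cos θ)² + (r sin θ − e)² = L²
subtracting the θ₁ and θ₂ equations cancels the r² and L² terms:
r = (x₁² − x₂²) / (2[(x₁cos θ₁ + e sin θ₁) − (x₂cos θ₂ + e sin θ₂)]) = 55.9999 → r = 56
L² = (x₁ − r cos θ₁)² + (r sin θ₁ − e)² = 61504.0214 → L = 248.0000 → L = 248
check at θ₃=317°: x = 284.6160 (printed 284.6160) ✓

r = 56, L = 248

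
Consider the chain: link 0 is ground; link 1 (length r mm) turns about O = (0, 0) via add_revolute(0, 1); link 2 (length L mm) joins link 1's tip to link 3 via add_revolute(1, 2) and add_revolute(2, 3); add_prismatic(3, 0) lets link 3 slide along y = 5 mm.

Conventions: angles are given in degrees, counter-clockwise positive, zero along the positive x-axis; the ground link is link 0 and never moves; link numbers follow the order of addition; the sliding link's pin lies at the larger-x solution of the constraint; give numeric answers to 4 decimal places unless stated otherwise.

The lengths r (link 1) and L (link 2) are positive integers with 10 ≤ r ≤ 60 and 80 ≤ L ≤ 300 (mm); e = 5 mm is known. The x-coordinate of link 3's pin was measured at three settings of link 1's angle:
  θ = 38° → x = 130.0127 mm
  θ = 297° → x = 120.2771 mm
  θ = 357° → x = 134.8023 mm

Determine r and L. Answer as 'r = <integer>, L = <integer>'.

constraint per measurement: (x − r cos θ)² + (r sin θ − e)² = L²
subtracting the θ₁ and θ₂ equations cancels the r² and L² terms:
r = (x₁² − x₂²) / (2[(x₁cos θ₁ + e sin θ₁) − (x₂cos θ₂ + e sin θ₂)]) = 22.0000 → r = 22
L² = (x₁ − r cos θ₁)² + (r sin θ₁ − e)² = 12768.9948 → L = 113.0000 → L = 113
check at θ₃=357°: x = 134.8023 (printed 134.8023) ✓

r = 22, L = 113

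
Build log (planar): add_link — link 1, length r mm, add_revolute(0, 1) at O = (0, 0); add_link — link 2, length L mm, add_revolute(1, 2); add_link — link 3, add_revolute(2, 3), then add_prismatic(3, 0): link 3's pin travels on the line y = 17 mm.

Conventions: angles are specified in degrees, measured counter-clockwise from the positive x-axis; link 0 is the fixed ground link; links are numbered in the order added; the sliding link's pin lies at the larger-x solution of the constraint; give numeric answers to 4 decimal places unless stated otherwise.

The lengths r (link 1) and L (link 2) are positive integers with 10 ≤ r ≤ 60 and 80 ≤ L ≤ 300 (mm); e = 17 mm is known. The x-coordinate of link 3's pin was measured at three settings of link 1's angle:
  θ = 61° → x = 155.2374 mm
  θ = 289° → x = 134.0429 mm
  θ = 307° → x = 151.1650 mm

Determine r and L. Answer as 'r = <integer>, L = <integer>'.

constraint per measurement: (x − r cos θ)² + (r sin θ − e)² = L²
subtracting the θ₁ and θ₂ equations cancels the r² and L² terms:
r = (x₁² − x₂²) / (2[(x₁cos θ₁ + e sin θ₁) − (x₂cos θ₂ + e sin θ₂)]) = 48.9999 → r = 49
L² = (x₁ − r cos θ₁)² + (r sin θ₁ − e)² = 17955.9966 → L = 134.0000 → L = 134
check at θ₃=307°: x = 151.1650 (printed 151.1650) ✓

r = 49, L = 134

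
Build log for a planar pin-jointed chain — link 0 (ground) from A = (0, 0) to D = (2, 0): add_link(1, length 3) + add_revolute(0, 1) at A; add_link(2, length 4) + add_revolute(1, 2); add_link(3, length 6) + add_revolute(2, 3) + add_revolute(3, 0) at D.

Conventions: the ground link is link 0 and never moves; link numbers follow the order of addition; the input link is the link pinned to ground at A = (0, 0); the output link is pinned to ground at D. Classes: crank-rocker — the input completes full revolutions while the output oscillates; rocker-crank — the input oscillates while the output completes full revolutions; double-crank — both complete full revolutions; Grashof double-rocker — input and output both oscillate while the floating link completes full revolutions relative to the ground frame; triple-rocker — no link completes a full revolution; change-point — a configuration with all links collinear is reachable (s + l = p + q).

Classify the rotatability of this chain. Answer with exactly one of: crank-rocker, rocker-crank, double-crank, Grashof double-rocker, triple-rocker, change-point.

lengths: ground=2, input=3, coupler=4, output=6
sorted: s=2 (shortest), l=6 (longest), p+q=7
s + l = 8 vs p + q = 7
s + l > p + q → non-Grashof → no link fully rotates → triple-rocker

triple-rocker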